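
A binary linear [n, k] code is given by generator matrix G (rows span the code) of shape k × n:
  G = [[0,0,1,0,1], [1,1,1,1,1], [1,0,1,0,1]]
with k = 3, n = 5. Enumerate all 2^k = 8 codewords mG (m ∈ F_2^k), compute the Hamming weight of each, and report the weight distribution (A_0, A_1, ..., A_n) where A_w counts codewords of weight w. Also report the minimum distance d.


Weight distribution: A_0 = 1, A_1 = 1, A_2 = 2, A_3 = 2, A_4 = 1, A_5 = 1. Minimum distance d = 1.

Enumerate all 2^3 = 8 messages m ∈ F_2^3.
For each, compute codeword c = mG in F_2^5, then tally its weight.
  m = 000 → c = 00000, weight = 0.
  m = 100 → c = 00101, weight = 2.
  m = 010 → c = 11111, weight = 5.
  m = 110 → c = 11010, weight = 3.
  m = 001 → c = 10101, weight = 3.
  m = 101 → c = 10000, weight = 1.
  m = 011 → c = 01010, weight = 2.
  m = 111 → c = 01111, weight = 4.
Tally weights:
  weight 0: 1 codewords.
  weight 1: 1 codewords.
  weight 2: 2 codewords.
  weight 3: 2 codewords.
  weight 4: 1 codewords.
  weight 5: 1 codewords.
Minimum distance d = smallest w > 0 with A_w > 0 = 1.
Sanity: Σ A_w = 8 = 2^3 = 8 ✓.


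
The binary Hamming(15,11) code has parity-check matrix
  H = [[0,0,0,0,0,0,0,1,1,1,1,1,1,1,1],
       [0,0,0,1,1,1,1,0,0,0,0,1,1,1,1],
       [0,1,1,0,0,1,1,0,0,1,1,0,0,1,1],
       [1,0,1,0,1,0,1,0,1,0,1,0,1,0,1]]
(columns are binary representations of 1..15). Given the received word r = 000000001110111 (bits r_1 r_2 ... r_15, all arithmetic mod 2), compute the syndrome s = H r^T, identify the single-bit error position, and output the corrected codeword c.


s = (0, 1, 0, 0)^T, error position = 4, corrected codeword c = 000100001110111

Compute s = H r^T mod 2 one row at a time:
  s_1 = 0 + 1 + 1 + 1 + 0 + 1 + 1 + 1 = 6 ≡ 0 (mod 2).
  s_2 = 0 + 0 + 0 + 0 + 0 + 1 + 1 + 1 = 3 ≡ 1 (mod 2).
  s_3 = 0 + 0 + 0 + 0 + 1 + 1 + 1 + 1 = 4 ≡ 0 (mod 2).
  s_4 = 0 + 0 + 0 + 0 + 1 + 1 + 1 + 1 = 4 ≡ 0 (mod 2).
s = (0, 1, 0, 0)^T — this equals column 4 of H (binary 0100), so error is at position 4.
Correct: flip bit 4 of r = 000000001110111 to get c = 000100001110111.


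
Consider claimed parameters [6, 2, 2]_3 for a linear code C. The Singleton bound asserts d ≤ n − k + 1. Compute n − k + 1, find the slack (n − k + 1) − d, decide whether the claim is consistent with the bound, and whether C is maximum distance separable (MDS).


Singleton RHS = n − k + 1 = 5, slack = 3, bound satisfied, not MDS.

Singleton bound: d ≤ n − k + 1.
Here n = 6, k = 2, so n − k + 1 = 5.
Given d = 2, check d ≤ 5: YES.
Slack = (n − k + 1) − d = 3.
The code is NOT MDS (slack = 3 > 0).
Description: the claimed parameters are [6, 2, 2]_3; such a code would be non-MDS.


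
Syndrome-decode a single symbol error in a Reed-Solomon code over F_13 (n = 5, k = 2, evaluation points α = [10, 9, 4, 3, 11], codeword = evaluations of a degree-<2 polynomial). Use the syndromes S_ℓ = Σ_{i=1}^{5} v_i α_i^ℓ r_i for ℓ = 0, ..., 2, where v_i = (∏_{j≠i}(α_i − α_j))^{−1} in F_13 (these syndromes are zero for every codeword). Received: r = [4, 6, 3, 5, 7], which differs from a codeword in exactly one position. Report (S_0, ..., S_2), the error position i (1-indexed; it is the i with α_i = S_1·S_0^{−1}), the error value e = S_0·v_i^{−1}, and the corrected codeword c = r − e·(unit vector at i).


S = (12, 2, 9), error at position 5, error magnitude e = 5, c = [4, 6, 3, 5, 2].

Step 1: column multipliers v_i = (∏_{j≠i}(α_i − α_j))^{−1} mod 13.
  i = 1 (α = 10): (10−9)(10−4)(10−3)(10−11) = 1·6·7·(−1) = −42 ≡ 10, so v_1 = 10^{−1} = 4 (mod 13).
  i = 2 (α = 9): (9−10)(9−4)(9−3)(9−11) = (−1)·5·6·(−2) = 60 ≡ 8, so v_2 = 8^{−1} = 5 (mod 13).
  i = 3 (α = 4): (4−10)(4−9)(4−3)(4−11) = (−6)·(−5)·1·(−7) = −210 ≡ 11, so v_3 = 11^{−1} = 6 (mod 13).
  i = 4 (α = 3): (3−10)(3−9)(3−4)(3−11) = (−7)·(−6)·(−1)·(−8) = 336 ≡ 11, so v_4 = 11^{−1} = 6 (mod 13).
  i = 5 (α = 11): (11−10)(11−9)(11−4)(11−3) = 1·2·7·8 = 112 ≡ 8, so v_5 = 8^{−1} = 5 (mod 13).
  v = [4, 5, 6, 6, 5].
Step 2: syndromes of r = [4, 6, 3, 5, 7] (all sums mod 13).
  S_0 = Σ v_i r_i = 4·4 + 5·6 + 6·3 + 6·5 + 5·7 = 129 ≡ 12.
  S_1 = Σ v_i α_i r_i = 4·10·4 + 5·9·6 + 6·4·3 + 6·3·5 + 5·11·7 = 977 ≡ 2.
  α_i^2 mod 13 = [9, 3, 3, 9, 4].
  S_2 = Σ v_i α_i^2 r_i = 4·9·4 + 5·3·6 + 6·3·3 + 6·9·5 + 5·4·7 = 698 ≡ 9.
  S = (12, 2, 9) ≠ 0, so r is not a codeword (an error is present).
Step 3: locate the error. For a single error e at position i, S_ℓ = v_i·e·α_i^ℓ, so α_err = S_1/S_0.
  S_0^{−1} = 12^{−1} = 12 (mod 13), so α_err = 2·12 = 24 ≡ 11 = α_5. Error position i = 5.
  Consistency check: S_2/S_1 = 9·7 = 63 ≡ 11 = α_err ✓ (single-error assumption holds).
Step 4: error magnitude e = S_0/v_5 = S_0·∏_{j≠5}(α_5 − α_j) = 12·8 = 96 ≡ 5 (mod 13).
Step 5: correct position 5: c_5 = r_5 − e = 7 − 5 ≡ 2 (mod 13). Hence c = [4, 6, 3, 5, 2].
  Check: interpolating c through the α_i gives m(x) = 11 + 11·x (degree < 2) with m(α_i) = c_i for every i, so c is indeed a codeword.


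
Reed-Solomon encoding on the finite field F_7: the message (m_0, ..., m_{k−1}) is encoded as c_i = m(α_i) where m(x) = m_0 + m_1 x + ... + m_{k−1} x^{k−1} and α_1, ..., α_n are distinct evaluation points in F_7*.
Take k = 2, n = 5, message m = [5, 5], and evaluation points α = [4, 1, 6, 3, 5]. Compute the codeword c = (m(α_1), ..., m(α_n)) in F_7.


c = [4, 3, 0, 6, 2]

Message polynomial: m(x) = 5 + 5·x (mod 7).
For each evaluation point α_i, compute m(α_i) mod 7:
  α_1 = 4: Horner steps 5 → 4, so m(4) = 4.
  α_2 = 1: Horner steps 5 → 3, so m(1) = 3.
  α_3 = 6: Horner steps 5 → 0, so m(6) = 0.
  α_4 = 3: Horner steps 5 → 6, so m(3) = 6.
  α_5 = 5: Horner steps 5 → 2, so m(5) = 2.
Codeword c = [4, 3, 0, 6, 2] ∈ F_7^5.


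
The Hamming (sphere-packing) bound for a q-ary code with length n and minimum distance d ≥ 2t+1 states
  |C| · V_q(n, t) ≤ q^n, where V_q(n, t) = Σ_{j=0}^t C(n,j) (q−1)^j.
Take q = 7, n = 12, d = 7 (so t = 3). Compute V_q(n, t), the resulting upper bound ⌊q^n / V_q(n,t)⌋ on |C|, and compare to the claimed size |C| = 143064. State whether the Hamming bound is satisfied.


V_q(n, t) = 49969, q^n = 13841287201, Hamming bound = 276997, |C| = 143064 ≤ bound (satisfied).

Step 1: Compute V_q(n, t) = Σ_{j=0}^3 C(n, j) (q−1)^j.
  j = 0: C(12,0)·(6)^0 = 1·1 = 1.
  j = 1: C(12,1)·(6)^1 = 12·6 = 72.
  j = 2: C(12,2)·(6)^2 = 66·36 = 2376.
  j = 3: C(12,3)·(6)^3 = 220·216 = 47520.
  V_q(n, t) = 1 + 72 + 2376 + 47520 = 49969.
Step 2: q^n = 7^12 = 13841287201.
Step 3: Hamming bound ⌊q^n / V_q(n,t)⌋ = ⌊13841287201/49969⌋ = 276997.
Step 4: Compare |C| = 143064 to 276997: satisfied.
The claimed |C| lies below the Hamming bound.


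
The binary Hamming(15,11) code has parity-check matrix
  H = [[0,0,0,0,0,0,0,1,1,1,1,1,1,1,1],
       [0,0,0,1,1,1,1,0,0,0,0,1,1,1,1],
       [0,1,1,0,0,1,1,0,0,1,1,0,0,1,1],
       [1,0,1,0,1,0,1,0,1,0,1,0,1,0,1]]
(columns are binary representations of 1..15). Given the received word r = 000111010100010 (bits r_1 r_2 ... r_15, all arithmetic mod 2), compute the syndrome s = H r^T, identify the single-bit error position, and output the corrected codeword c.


s = (1, 0, 1, 1)^T, error position = 11, corrected codeword c = 000111010110010

Compute s = H r^T mod 2 one row at a time:
  s_1 = 1 + 0 + 1 + 0 + 0 + 0 + 1 + 0 = 3 ≡ 1 (mod 2).
  s_2 = 1 + 1 + 1 + 0 + 0 + 0 + 1 + 0 = 4 ≡ 0 (mod 2).
  s_3 = 0 + 0 + 1 + 0 + 1 + 0 + 1 + 0 = 3 ≡ 1 (mod 2).
  s_4 = 0 + 0 + 1 + 0 + 0 + 0 + 0 + 0 = 1 ≡ 1 (mod 2).
s = (1, 0, 1, 1)^T — this equals column 11 of H (binary 1011), so error is at position 11.
Correct: flip bit 11 of r = 000111010100010 to get c = 000111010110010.


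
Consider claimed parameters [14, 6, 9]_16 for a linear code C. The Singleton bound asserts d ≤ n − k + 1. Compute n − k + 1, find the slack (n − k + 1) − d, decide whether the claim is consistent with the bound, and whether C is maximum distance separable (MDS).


Singleton RHS = n − k + 1 = 9, slack = 0, bound satisfied, MDS.

Singleton bound: d ≤ n − k + 1.
Here n = 14, k = 6, so n − k + 1 = 9.
Given d = 9, check d ≤ 9: YES.
Slack = (n − k + 1) − d = 0.
The code is MDS (slack = 0).
Description: the claimed parameters are [14, 6, 9]_16; such a code would be MDS (meets Singleton bound).


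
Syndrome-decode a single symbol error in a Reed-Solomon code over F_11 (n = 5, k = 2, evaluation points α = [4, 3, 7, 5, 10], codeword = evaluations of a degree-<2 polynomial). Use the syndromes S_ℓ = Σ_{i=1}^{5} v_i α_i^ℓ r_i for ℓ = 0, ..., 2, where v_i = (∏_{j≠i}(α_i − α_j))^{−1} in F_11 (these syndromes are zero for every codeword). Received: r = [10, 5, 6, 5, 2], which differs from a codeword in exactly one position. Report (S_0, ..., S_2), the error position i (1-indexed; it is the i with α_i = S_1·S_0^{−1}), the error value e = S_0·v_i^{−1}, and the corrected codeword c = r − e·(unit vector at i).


S = (1, 3, 9), error at position 2, error magnitude e = 1, c = [10, 4, 6, 5, 2].

Step 1: column multipliers v_i = (∏_{j≠i}(α_i − α_j))^{−1} mod 11.
  i = 1 (α = 4): (4−3)(4−7)(4−5)(4−10) = 1·(−3)·(−1)·(−6) = −18 ≡ 4, so v_1 = 4^{−1} = 3 (mod 11).
  i = 2 (α = 3): (3−4)(3−7)(3−5)(3−10) = (−1)·(−4)·(−2)·(−7) = 56 ≡ 1, so v_2 = 1^{−1} = 1 (mod 11).
  i = 3 (α = 7): (7−4)(7−3)(7−5)(7−10) = 3·4·2·(−3) = −72 ≡ 5, so v_3 = 5^{−1} = 9 (mod 11).
  i = 4 (α = 5): (5−4)(5−3)(5−7)(5−10) = 1·2·(−2)·(−5) = 20 ≡ 9, so v_4 = 9^{−1} = 5 (mod 11).
  i = 5 (α = 10): (10−4)(10−3)(10−7)(10−5) = 6·7·3·5 = 630 ≡ 3, so v_5 = 3^{−1} = 4 (mod 11).
  v = [3, 1, 9, 5, 4].
Step 2: syndromes of r = [10, 5, 6, 5, 2] (all sums mod 11).
  S_0 = Σ v_i r_i = 3·10 + 1·5 + 9·6 + 5·5 + 4·2 = 122 ≡ 1.
  S_1 = Σ v_i α_i r_i = 3·4·10 + 1·3·5 + 9·7·6 + 5·5·5 + 4·10·2 = 718 ≡ 3.
  α_i^2 mod 11 = [5, 9, 5, 3, 1].
  S_2 = Σ v_i α_i^2 r_i = 3·5·10 + 1·9·5 + 9·5·6 + 5·3·5 + 4·1·2 = 548 ≡ 9.
  S = (1, 3, 9) ≠ 0, so r is not a codeword (an error is present).
Step 3: locate the error. For a single error e at position i, S_ℓ = v_i·e·α_i^ℓ, so α_err = S_1/S_0.
  S_0^{−1} = 1^{−1} = 1 (mod 11), so α_err = 3·1 = 3 ≡ 3 = α_2. Error position i = 2.
  Consistency check: S_2/S_1 = 9·4 = 36 ≡ 3 = α_err ✓ (single-error assumption holds).
Step 4: error magnitude e = S_0/v_2 = S_0·∏_{j≠2}(α_2 − α_j) = 1·1 = 1 ≡ 1 (mod 11).
Step 5: correct position 2: c_2 = r_2 − e = 5 − 1 ≡ 4 (mod 11). Hence c = [10, 4, 6, 5, 2].
  Check: interpolating c through the α_i gives m(x) = 8 + 6·x (degree < 2) with m(α_i) = c_i for every i, so c is indeed a codeword.


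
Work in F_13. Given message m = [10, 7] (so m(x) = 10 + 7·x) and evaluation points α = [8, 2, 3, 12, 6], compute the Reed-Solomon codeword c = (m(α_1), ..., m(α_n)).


c = [1, 11, 5, 3, 0]

Message polynomial: m(x) = 10 + 7·x (mod 13).
For each evaluation point α_i, compute m(α_i) mod 13:
  α_1 = 8: Horner steps 7 → 1, so m(8) = 1.
  α_2 = 2: Horner steps 7 → 11, so m(2) = 11.
  α_3 = 3: Horner steps 7 → 5, so m(3) = 5.
  α_4 = 12: Horner steps 7 → 3, so m(12) = 3.
  α_5 = 6: Horner steps 7 → 0, so m(6) = 0.
Codeword c = [1, 11, 5, 3, 0] ∈ F_13^5.


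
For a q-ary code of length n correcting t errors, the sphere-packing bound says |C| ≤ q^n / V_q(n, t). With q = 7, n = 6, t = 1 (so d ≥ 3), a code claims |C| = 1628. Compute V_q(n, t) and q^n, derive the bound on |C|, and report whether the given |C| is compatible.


V_q(n, t) = 37, q^n = 117649, Hamming bound = 3179, |C| = 1628 ≤ bound (satisfied).

Step 1: Compute V_q(n, t) = Σ_{j=0}^1 C(n, j) (q−1)^j.
  j = 0: C(6,0)·(6)^0 = 1·1 = 1.
  j = 1: C(6,1)·(6)^1 = 6·6 = 36.
  V_q(n, t) = 1 + 36 = 37.
Step 2: q^n = 7^6 = 117649.
Step 3: Hamming bound ⌊q^n / V_q(n,t)⌋ = ⌊117649/37⌋ = 3179.
Step 4: Compare |C| = 1628 to 3179: satisfied.
The claimed |C| lies below the Hamming bound.


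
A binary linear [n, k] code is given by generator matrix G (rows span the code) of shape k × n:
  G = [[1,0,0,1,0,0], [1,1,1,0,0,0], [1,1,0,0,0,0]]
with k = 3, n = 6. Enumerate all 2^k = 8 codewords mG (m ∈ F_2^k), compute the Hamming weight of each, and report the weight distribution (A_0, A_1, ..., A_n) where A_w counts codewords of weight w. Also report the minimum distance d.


Weight distribution: A_0 = 1, A_1 = 1, A_2 = 3, A_3 = 3. Minimum distance d = 1.

Enumerate all 2^3 = 8 messages m ∈ F_2^3.
For each, compute codeword c = mG in F_2^6, then tally its weight.
  m = 000 → c = 000000, weight = 0.
  m = 100 → c = 100100, weight = 2.
  m = 010 → c = 111000, weight = 3.
  m = 110 → c = 011100, weight = 3.
  m = 001 → c = 110000, weight = 2.
  m = 101 → c = 010100, weight = 2.
  m = 011 → c = 001000, weight = 1.
  m = 111 → c = 101100, weight = 3.
Tally weights:
  weight 0: 1 codewords.
  weight 1: 1 codewords.
  weight 2: 3 codewords.
  weight 3: 3 codewords.
Minimum distance d = smallest w > 0 with A_w > 0 = 1.
Sanity: Σ A_w = 8 = 2^3 = 8 ✓.


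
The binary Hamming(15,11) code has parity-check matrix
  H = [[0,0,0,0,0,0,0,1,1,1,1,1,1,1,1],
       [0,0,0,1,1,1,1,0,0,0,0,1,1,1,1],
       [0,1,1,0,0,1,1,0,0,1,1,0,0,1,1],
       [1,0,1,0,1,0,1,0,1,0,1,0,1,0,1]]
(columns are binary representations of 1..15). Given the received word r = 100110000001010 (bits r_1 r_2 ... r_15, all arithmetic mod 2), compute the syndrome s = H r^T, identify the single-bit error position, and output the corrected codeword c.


s = (0, 0, 1, 0)^T, error position = 2, corrected codeword c = 110110000001010

Compute s = H r^T mod 2 one row at a time:
  s_1 = 0 + 0 + 0 + 0 + 1 + 0 + 1 + 0 = 2 ≡ 0 (mod 2).
  s_2 = 1 + 1 + 0 + 0 + 1 + 0 + 1 + 0 = 4 ≡ 0 (mod 2).
  s_3 = 0 + 0 + 0 + 0 + 0 + 0 + 1 + 0 = 1 ≡ 1 (mod 2).
  s_4 = 1 + 0 + 1 + 0 + 0 + 0 + 0 + 0 = 2 ≡ 0 (mod 2).
s = (0, 0, 1, 0)^T — this equals column 2 of H (binary 0010), so error is at position 2.
Correct: flip bit 2 of r = 100110000001010 to get c = 110110000001010.


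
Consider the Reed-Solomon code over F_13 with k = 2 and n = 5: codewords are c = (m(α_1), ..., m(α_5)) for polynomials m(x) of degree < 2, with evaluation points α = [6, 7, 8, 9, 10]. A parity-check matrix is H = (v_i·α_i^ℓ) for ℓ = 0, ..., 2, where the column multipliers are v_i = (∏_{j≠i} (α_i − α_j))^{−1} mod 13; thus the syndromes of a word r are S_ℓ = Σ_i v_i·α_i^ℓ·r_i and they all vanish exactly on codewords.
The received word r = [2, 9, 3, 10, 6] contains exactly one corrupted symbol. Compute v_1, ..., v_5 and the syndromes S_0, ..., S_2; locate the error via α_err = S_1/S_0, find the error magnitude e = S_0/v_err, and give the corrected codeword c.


S = (12, 3, 4), error at position 5, error magnitude e = 2, c = [2, 9, 3, 10, 4].

Step 1: column multipliers v_i = (∏_{j≠i}(α_i − α_j))^{−1} mod 13.
  i = 1 (α = 6): (6−7)(6−8)(6−9)(6−10) = (−1)·(−2)·(−3)·(−4) = 24 ≡ 11, so v_1 = 11^{−1} = 6 (mod 13).
  i = 2 (α = 7): (7−6)(7−8)(7−9)(7−10) = 1·(−1)·(−2)·(−3) = −6 ≡ 7, so v_2 = 7^{−1} = 2 (mod 13).
  i = 3 (α = 8): (8−6)(8−7)(8−9)(8−10) = 2·1·(−1)·(−2) = 4 ≡ 4, so v_3 = 4^{−1} = 10 (mod 13).
  i = 4 (α = 9): (9−6)(9−7)(9−8)(9−10) = 3·2·1·(−1) = −6 ≡ 7, so v_4 = 7^{−1} = 2 (mod 13).
  i = 5 (α = 10): (10−6)(10−7)(10−8)(10−9) = 4·3·2·1 = 24 ≡ 11, so v_5 = 11^{−1} = 6 (mod 13).
  v = [6, 2, 10, 2, 6].
Step 2: syndromes of r = [2, 9, 3, 10, 6] (all sums mod 13).
  S_0 = Σ v_i r_i = 6·2 + 2·9 + 10·3 + 2·10 + 6·6 = 116 ≡ 12.
  S_1 = Σ v_i α_i r_i = 6·6·2 + 2·7·9 + 10·8·3 + 2·9·10 + 6·10·6 = 978 ≡ 3.
  α_i^2 mod 13 = [10, 10, 12, 3, 9].
  S_2 = Σ v_i α_i^2 r_i = 6·10·2 + 2·10·9 + 10·12·3 + 2·3·10 + 6·9·6 = 1044 ≡ 4.
  S = (12, 3, 4) ≠ 0, so r is not a codeword (an error is present).
Step 3: locate the error. For a single error e at position i, S_ℓ = v_i·e·α_i^ℓ, so α_err = S_1/S_0.
  S_0^{−1} = 12^{−1} = 12 (mod 13), so α_err = 3·12 = 36 ≡ 10 = α_5. Error position i = 5.
  Consistency check: S_2/S_1 = 4·9 = 36 ≡ 10 = α_err ✓ (single-error assumption holds).
Step 4: error magnitude e = S_0/v_5 = S_0·∏_{j≠5}(α_5 − α_j) = 12·11 = 132 ≡ 2 (mod 13).
Step 5: correct position 5: c_5 = r_5 − e = 6 − 2 ≡ 4 (mod 13). Hence c = [2, 9, 3, 10, 4].
  Check: interpolating c through the α_i gives m(x) = 12 + 7·x (degree < 2) with m(α_i) = c_i for every i, so c is indeed a codeword.


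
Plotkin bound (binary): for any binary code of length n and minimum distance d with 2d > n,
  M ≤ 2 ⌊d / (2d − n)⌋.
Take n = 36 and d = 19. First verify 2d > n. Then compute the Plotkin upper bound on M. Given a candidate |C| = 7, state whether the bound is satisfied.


Plotkin bound M ≤ 18; given |C| = 7 ≤ bound (satisfied).

Check applicability: 2d = 38, n = 36.
2d − n = 2 > 0, so Plotkin applies.
Compute d/(2d−n) = 19/2 ≈ 9.5000.
⌊d/(2d−n)⌋ = 9.
Plotkin bound: M ≤ 2·9 = 18.
Given |C| = 7, check: satisfied.
This |C| is below the Plotkin bound.


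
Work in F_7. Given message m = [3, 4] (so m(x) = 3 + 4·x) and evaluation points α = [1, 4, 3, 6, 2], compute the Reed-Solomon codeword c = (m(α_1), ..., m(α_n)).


c = [0, 5, 1, 6, 4]

Message polynomial: m(x) = 3 + 4·x (mod 7).
For each evaluation point α_i, compute m(α_i) mod 7:
  α_1 = 1: Horner steps 4 → 0, so m(1) = 0.
  α_2 = 4: Horner steps 4 → 5, so m(4) = 5.
  α_3 = 3: Horner steps 4 → 1, so m(3) = 1.
  α_4 = 6: Horner steps 4 → 6, so m(6) = 6.
  α_5 = 2: Horner steps 4 → 4, so m(2) = 4.
Codeword c = [0, 5, 1, 6, 4] ∈ F_7^5.


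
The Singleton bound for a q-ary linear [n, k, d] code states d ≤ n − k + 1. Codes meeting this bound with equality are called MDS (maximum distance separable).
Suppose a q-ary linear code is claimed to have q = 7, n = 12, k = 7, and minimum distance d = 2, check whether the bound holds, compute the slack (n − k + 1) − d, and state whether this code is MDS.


Singleton RHS = n − k + 1 = 6, slack = 4, bound satisfied, not MDS.

Singleton bound: d ≤ n − k + 1.
Here n = 12, k = 7, so n − k + 1 = 6.
Given d = 2, check d ≤ 6: YES.
Slack = (n − k + 1) − d = 4.
The code is NOT MDS (slack = 4 > 0).
Description: the claimed parameters are [12, 7, 2]_7; such a code would be non-MDS.


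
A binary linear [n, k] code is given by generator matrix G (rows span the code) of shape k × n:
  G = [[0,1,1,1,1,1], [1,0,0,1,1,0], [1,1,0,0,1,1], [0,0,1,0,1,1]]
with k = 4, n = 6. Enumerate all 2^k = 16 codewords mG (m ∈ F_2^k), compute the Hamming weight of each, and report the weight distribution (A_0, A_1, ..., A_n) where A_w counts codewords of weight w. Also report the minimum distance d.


Weight distribution: A_0 = 1, A_1 = 1, A_2 = 2, A_3 = 6, A_4 = 5, A_5 = 1. Minimum distance d = 1.

Enumerate all 2^4 = 16 messages m ∈ F_2^4.
For each, compute codeword c = mG in F_2^6, then tally its weight.
  m = 0000 → c = 000000, weight = 0.
  m = 1000 → c = 011111, weight = 5.
  m = 0100 → c = 100110, weight = 3.
  m = 1100 → c = 111001, weight = 4.
  m = 0010 → c = 110011, weight = 4.
  m = 1010 → c = 101100, weight = 3.
  m = 0110 → c = 010101, weight = 3.
  m = 1110 → c = 001010, weight = 2.
  m = 0001 → c = 001011, weight = 3.
  m = 1001 → c = 010100, weight = 2.
  m = 0101 → c = 101101, weight = 4.
  m = 1101 → c = 110010, weight = 3.
  m = 0011 → c = 111000, weight = 3.
  m = 1011 → c = 100111, weight = 4.
  m = 0111 → c = 011110, weight = 4.
  m = 1111 → c = 000001, weight = 1.
Tally weights:
  weight 0: 1 codewords.
  weight 1: 1 codewords.
  weight 2: 2 codewords.
  weight 3: 6 codewords.
  weight 4: 5 codewords.
  weight 5: 1 codewords.
Minimum distance d = smallest w > 0 with A_w > 0 = 1.
Sanity: Σ A_w = 16 = 2^4 = 16 ✓.


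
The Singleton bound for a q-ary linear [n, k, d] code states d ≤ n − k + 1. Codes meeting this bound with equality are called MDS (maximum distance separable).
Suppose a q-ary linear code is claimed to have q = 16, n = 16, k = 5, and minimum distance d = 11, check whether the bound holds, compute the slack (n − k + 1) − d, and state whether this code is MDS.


Singleton RHS = n − k + 1 = 12, slack = 1, bound satisfied, not MDS.

Singleton bound: d ≤ n − k + 1.
Here n = 16, k = 5, so n − k + 1 = 12.
Given d = 11, check d ≤ 12: YES.
Slack = (n − k + 1) − d = 1.
The code is NOT MDS (slack = 1 > 0).
Description: the claimed parameters are [16, 5, 11]_16; such a code would be non-MDS.


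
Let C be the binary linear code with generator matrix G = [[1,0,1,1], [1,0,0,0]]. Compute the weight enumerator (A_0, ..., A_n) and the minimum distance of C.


Weight distribution: A_0 = 1, A_1 = 1, A_2 = 1, A_3 = 1. Minimum distance d = 1.

Enumerate all 2^2 = 4 messages m ∈ F_2^2.
For each, compute codeword c = mG in F_2^4, then tally its weight.
  m = 00 → c = 0000, weight = 0.
  m = 10 → c = 1011, weight = 3.
  m = 01 → c = 1000, weight = 1.
  m = 11 → c = 0011, weight = 2.
Tally weights:
  weight 0: 1 codewords.
  weight 1: 1 codewords.
  weight 2: 1 codewords.
  weight 3: 1 codewords.
Minimum distance d = smallest w > 0 with A_w > 0 = 1.
Sanity: Σ A_w = 4 = 2^2 = 4 ✓.


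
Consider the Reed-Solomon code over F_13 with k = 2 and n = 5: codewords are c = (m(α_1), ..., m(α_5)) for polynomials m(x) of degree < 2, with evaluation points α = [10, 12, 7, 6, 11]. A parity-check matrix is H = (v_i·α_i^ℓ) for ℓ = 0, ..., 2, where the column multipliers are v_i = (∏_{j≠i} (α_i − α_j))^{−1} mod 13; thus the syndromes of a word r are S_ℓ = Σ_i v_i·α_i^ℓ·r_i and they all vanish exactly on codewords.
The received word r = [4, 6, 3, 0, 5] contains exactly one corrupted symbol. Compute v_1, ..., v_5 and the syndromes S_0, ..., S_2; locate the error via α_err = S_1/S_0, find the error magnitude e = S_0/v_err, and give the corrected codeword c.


S = (3, 8, 4), error at position 3, error magnitude e = 2, c = [4, 6, 1, 0, 5].

Step 1: column multipliers v_i = (∏_{j≠i}(α_i − α_j))^{−1} mod 13.
  i = 1 (α = 10): (10−12)(10−7)(10−6)(10−11) = (−2)·3·4·(−1) = 24 ≡ 11, so v_1 = 11^{−1} = 6 (mod 13).
  i = 2 (α = 12): (12−10)(12−7)(12−6)(12−11) = 2·5·6·1 = 60 ≡ 8, so v_2 = 8^{−1} = 5 (mod 13).
  i = 3 (α = 7): (7−10)(7−12)(7−6)(7−11) = (−3)·(−5)·1·(−4) = −60 ≡ 5, so v_3 = 5^{−1} = 8 (mod 13).
  i = 4 (α = 6): (6−10)(6−12)(6−7)(6−11) = (−4)·(−6)·(−1)·(−5) = 120 ≡ 3, so v_4 = 3^{−1} = 9 (mod 13).
  i = 5 (α = 11): (11−10)(11−12)(11−7)(11−6) = 1·(−1)·4·5 = −20 ≡ 6, so v_5 = 6^{−1} = 11 (mod 13).
  v = [6, 5, 8, 9, 11].
Step 2: syndromes of r = [4, 6, 3, 0, 5] (all sums mod 13).
  S_0 = Σ v_i r_i = 6·4 + 5·6 + 8·3 + 9·0 + 11·5 = 133 ≡ 3.
  S_1 = Σ v_i α_i r_i = 6·10·4 + 5·12·6 + 8·7·3 + 9·6·0 + 11·11·5 = 1373 ≡ 8.
  α_i^2 mod 13 = [9, 1, 10, 10, 4].
  S_2 = Σ v_i α_i^2 r_i = 6·9·4 + 5·1·6 + 8·10·3 + 9·10·0 + 11·4·5 = 706 ≡ 4.
  S = (3, 8, 4) ≠ 0, so r is not a codeword (an error is present).
Step 3: locate the error. For a single error e at position i, S_ℓ = v_i·e·α_i^ℓ, so α_err = S_1/S_0.
  S_0^{−1} = 3^{−1} = 9 (mod 13), so α_err = 8·9 = 72 ≡ 7 = α_3. Error position i = 3.
  Consistency check: S_2/S_1 = 4·5 = 20 ≡ 7 = α_err ✓ (single-error assumption holds).
Step 4: error magnitude e = S_0/v_3 = S_0·∏_{j≠3}(α_3 − α_j) = 3·5 = 15 ≡ 2 (mod 13).
Step 5: correct position 3: c_3 = r_3 − e = 3 − 2 ≡ 1 (mod 13). Hence c = [4, 6, 1, 0, 5].
  Check: interpolating c through the α_i gives m(x) = 7 + 1·x (degree < 2) with m(α_i) = c_i for every i, so c is indeed a codeword.


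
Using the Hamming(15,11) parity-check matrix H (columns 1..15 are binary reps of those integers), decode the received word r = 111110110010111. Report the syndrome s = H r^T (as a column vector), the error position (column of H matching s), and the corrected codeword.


s = (1, 0, 0, 1)^T, error position = 9, corrected codeword c = 111110111010111

Compute s = H r^T mod 2 one row at a time:
  s_1 = 1 + 0 + 0 + 1 + 0 + 1 + 1 + 1 = 5 ≡ 1 (mod 2).
  s_2 = 1 + 1 + 0 + 1 + 0 + 1 + 1 + 1 = 6 ≡ 0 (mod 2).
  s_3 = 1 + 1 + 0 + 1 + 0 + 1 + 1 + 1 = 6 ≡ 0 (mod 2).
  s_4 = 1 + 1 + 1 + 1 + 0 + 1 + 1 + 1 = 7 ≡ 1 (mod 2).
s = (1, 0, 0, 1)^T — this equals column 9 of H (binary 1001), so error is at position 9.
Correct: flip bit 9 of r = 111110110010111 to get c = 111110111010111.


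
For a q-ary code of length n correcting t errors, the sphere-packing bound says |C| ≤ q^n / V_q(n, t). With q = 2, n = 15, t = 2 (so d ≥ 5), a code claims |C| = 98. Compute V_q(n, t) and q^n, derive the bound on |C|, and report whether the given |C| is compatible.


V_q(n, t) = 121, q^n = 32768, Hamming bound = 270, |C| = 98 ≤ bound (satisfied).

Step 1: Compute V_q(n, t) = Σ_{j=0}^2 C(n, j) (q−1)^j.
  j = 0: C(15,0)·(1)^0 = 1·1 = 1.
  j = 1: C(15,1)·(1)^1 = 15·1 = 15.
  j = 2: C(15,2)·(1)^2 = 105·1 = 105.
  V_q(n, t) = 1 + 15 + 105 = 121.
Step 2: q^n = 2^15 = 32768.
Step 3: Hamming bound ⌊q^n / V_q(n,t)⌋ = ⌊32768/121⌋ = 270.
Step 4: Compare |C| = 98 to 270: satisfied.
The claimed |C| lies below the Hamming bound.


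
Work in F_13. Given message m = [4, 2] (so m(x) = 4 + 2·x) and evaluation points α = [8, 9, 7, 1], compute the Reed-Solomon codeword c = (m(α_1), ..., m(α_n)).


c = [7, 9, 5, 6]

Message polynomial: m(x) = 4 + 2·x (mod 13).
For each evaluation point α_i, compute m(α_i) mod 13:
  α_1 = 8: Horner steps 2 → 7, so m(8) = 7.
  α_2 = 9: Horner steps 2 → 9, so m(9) = 9.
  α_3 = 7: Horner steps 2 → 5, so m(7) = 5.
  α_4 = 1: Horner steps 2 → 6, so m(1) = 6.
Codeword c = [7, 9, 5, 6] ∈ F_13^4.


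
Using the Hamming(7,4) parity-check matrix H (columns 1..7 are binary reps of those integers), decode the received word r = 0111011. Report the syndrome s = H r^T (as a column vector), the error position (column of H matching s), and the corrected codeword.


s = (1, 0, 0)^T, error position = 4, corrected codeword c = 0110011

Compute s = H r^T mod 2 one row at a time:
  s_1 = 1 + 0 + 1 + 1 = 3 ≡ 1 (mod 2).
  s_2 = 1 + 1 + 1 + 1 = 4 ≡ 0 (mod 2).
  s_3 = 0 + 1 + 0 + 1 = 2 ≡ 0 (mod 2).
s = (1, 0, 0)^T — this equals column 4 of H (binary 100), so error is at position 4.
Correct: flip bit 4 of r = 0111011 to get c = 0110011.


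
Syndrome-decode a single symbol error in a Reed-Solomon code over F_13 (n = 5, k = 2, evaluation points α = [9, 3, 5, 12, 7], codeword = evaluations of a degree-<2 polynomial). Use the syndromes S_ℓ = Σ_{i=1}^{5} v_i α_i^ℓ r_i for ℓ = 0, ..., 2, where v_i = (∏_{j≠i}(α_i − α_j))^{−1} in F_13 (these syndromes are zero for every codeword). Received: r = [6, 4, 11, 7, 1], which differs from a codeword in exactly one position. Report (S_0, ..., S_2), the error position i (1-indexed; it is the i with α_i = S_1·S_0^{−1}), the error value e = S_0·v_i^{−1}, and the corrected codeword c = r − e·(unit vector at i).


S = (3, 2, 10), error at position 3, error magnitude e = 2, c = [6, 4, 9, 7, 1].

Step 1: column multipliers v_i = (∏_{j≠i}(α_i − α_j))^{−1} mod 13.
  i = 1 (α = 9): (9−3)(9−5)(9−12)(9−7) = 6·4·(−3)·2 = −144 ≡ 12, so v_1 = 12^{−1} = 12 (mod 13).
  i = 2 (α = 3): (3−9)(3−5)(3−12)(3−7) = (−6)·(−2)·(−9)·(−4) = 432 ≡ 3, so v_2 = 3^{−1} = 9 (mod 13).
  i = 3 (α = 5): (5−9)(5−3)(5−12)(5−7) = (−4)·2·(−7)·(−2) = −112 ≡ 5, so v_3 = 5^{−1} = 8 (mod 13).
  i = 4 (α = 12): (12−9)(12−3)(12−5)(12−7) = 3·9·7·5 = 945 ≡ 9, so v_4 = 9^{−1} = 3 (mod 13).
  i = 5 (α = 7): (7−9)(7−3)(7−5)(7−12) = (−2)·4·2·(−5) = 80 ≡ 2, so v_5 = 2^{−1} = 7 (mod 13).
  v = [12, 9, 8, 3, 7].
Step 2: syndromes of r = [6, 4, 11, 7, 1] (all sums mod 13).
  S_0 = Σ v_i r_i = 12·6 + 9·4 + 8·11 + 3·7 + 7·1 = 224 ≡ 3.
  S_1 = Σ v_i α_i r_i = 12·9·6 + 9·3·4 + 8·5·11 + 3·12·7 + 7·7·1 = 1497 ≡ 2.
  α_i^2 mod 13 = [3, 9, 12, 1, 10].
  S_2 = Σ v_i α_i^2 r_i = 12·3·6 + 9·9·4 + 8·12·11 + 3·1·7 + 7·10·1 = 1687 ≡ 10.
  S = (3, 2, 10) ≠ 0, so r is not a codeword (an error is present).
Step 3: locate the error. For a single error e at position i, S_ℓ = v_i·e·α_i^ℓ, so α_err = S_1/S_0.
  S_0^{−1} = 3^{−1} = 9 (mod 13), so α_err = 2·9 = 18 ≡ 5 = α_3. Error position i = 3.
  Consistency check: S_2/S_1 = 10·7 = 70 ≡ 5 = α_err ✓ (single-error assumption holds).
Step 4: error magnitude e = S_0/v_3 = S_0·∏_{j≠3}(α_3 − α_j) = 3·5 = 15 ≡ 2 (mod 13).
Step 5: correct position 3: c_3 = r_3 − e = 11 − 2 ≡ 9 (mod 13). Hence c = [6, 4, 9, 7, 1].
  Check: interpolating c through the α_i gives m(x) = 3 + 9·x (degree < 2) with m(α_i) = c_i for every i, so c is indeed a codeword.


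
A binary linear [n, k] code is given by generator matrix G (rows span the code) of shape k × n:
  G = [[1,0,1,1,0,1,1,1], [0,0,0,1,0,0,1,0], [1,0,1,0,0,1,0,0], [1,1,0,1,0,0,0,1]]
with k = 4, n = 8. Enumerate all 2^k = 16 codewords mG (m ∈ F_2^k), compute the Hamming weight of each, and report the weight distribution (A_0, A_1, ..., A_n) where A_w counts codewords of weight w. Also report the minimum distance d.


Weight distribution: A_0 = 1, A_1 = 1, A_2 = 1, A_3 = 4, A_4 = 5, A_5 = 3, A_6 = 1. Minimum distance d = 1.

Enumerate all 2^4 = 16 messages m ∈ F_2^4.
For each, compute codeword c = mG in F_2^8, then tally its weight.
  m = 0000 → c = 00000000, weight = 0.
  m = 1000 → c = 10110111, weight = 6.
  m = 0100 → c = 00010010, weight = 2.
  m = 1100 → c = 10100101, weight = 4.
  m = 0010 → c = 10100100, weight = 3.
  m = 1010 → c = 00010011, weight = 3.
  m = 0110 → c = 10110110, weight = 5.
  m = 1110 → c = 00000001, weight = 1.
  m = 0001 → c = 11010001, weight = 4.
  m = 1001 → c = 01100110, weight = 4.
  m = 0101 → c = 11000011, weight = 4.
  m = 1101 → c = 01110100, weight = 4.
  m = 0011 → c = 01110101, weight = 5.
  m = 1011 → c = 11000010, weight = 3.
  m = 0111 → c = 01100111, weight = 5.
  m = 1111 → c = 11010000, weight = 3.
Tally weights:
  weight 0: 1 codewords.
  weight 1: 1 codewords.
  weight 2: 1 codewords.
  weight 3: 4 codewords.
  weight 4: 5 codewords.
  weight 5: 3 codewords.
  weight 6: 1 codewords.
Minimum distance d = smallest w > 0 with A_w > 0 = 1.
Sanity: Σ A_w = 16 = 2^4 = 16 ✓.


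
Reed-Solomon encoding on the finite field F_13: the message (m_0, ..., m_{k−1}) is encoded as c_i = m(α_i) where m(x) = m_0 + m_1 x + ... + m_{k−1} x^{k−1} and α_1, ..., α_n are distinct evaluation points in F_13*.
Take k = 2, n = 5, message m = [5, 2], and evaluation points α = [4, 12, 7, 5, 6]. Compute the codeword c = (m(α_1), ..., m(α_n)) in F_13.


c = [0, 3, 6, 2, 4]

Message polynomial: m(x) = 5 + 2·x (mod 13).
For each evaluation point α_i, compute m(α_i) mod 13:
  α_1 = 4: Horner steps 2 → 0, so m(4) = 0.
  α_2 = 12: Horner steps 2 → 3, so m(12) = 3.
  α_3 = 7: Horner steps 2 → 6, so m(7) = 6.
  α_4 = 5: Horner steps 2 → 2, so m(5) = 2.
  α_5 = 6: Horner steps 2 → 4, so m(6) = 4.
Codeword c = [0, 3, 6, 2, 4] ∈ F_13^5.


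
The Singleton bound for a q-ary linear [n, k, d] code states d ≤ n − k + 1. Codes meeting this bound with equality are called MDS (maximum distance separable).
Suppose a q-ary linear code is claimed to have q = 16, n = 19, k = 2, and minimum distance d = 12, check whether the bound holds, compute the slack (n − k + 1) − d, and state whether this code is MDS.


Singleton RHS = n − k + 1 = 18, slack = 6, bound satisfied, not MDS.

Singleton bound: d ≤ n − k + 1.
Here n = 19, k = 2, so n − k + 1 = 18.
Given d = 12, check d ≤ 18: YES.
Slack = (n − k + 1) − d = 6.
The code is NOT MDS (slack = 6 > 0).
Description: the claimed parameters are [19, 2, 12]_16; such a code would be non-MDS.


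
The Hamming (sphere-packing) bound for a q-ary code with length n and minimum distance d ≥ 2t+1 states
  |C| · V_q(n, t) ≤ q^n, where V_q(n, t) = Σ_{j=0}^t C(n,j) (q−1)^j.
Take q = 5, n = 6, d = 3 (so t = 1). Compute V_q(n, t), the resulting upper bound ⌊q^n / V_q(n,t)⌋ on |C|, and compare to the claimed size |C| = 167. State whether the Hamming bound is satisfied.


V_q(n, t) = 25, q^n = 15625, Hamming bound = 625, |C| = 167 ≤ bound (satisfied).

Step 1: Compute V_q(n, t) = Σ_{j=0}^1 C(n, j) (q−1)^j.
  j = 0: C(6,0)·(4)^0 = 1·1 = 1.
  j = 1: C(6,1)·(4)^1 = 6·4 = 24.
  V_q(n, t) = 1 + 24 = 25.
Step 2: q^n = 5^6 = 15625.
Step 3: Hamming bound ⌊q^n / V_q(n,t)⌋ = ⌊15625/25⌋ = 625.
Step 4: Compare |C| = 167 to 625: satisfied.
The claimed |C| lies below the Hamming bound.


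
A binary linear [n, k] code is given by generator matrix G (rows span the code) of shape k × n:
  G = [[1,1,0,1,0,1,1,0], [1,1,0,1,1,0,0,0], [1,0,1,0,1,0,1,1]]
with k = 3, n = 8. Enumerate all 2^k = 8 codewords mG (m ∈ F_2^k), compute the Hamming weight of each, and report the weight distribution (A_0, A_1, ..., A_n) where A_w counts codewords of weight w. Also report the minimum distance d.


Weight distribution: A_0 = 1, A_3 = 1, A_4 = 2, A_5 = 3, A_6 = 1. Minimum distance d = 3.

Enumerate all 2^3 = 8 messages m ∈ F_2^3.
For each, compute codeword c = mG in F_2^8, then tally its weight.
  m = 000 → c = 00000000, weight = 0.
  m = 100 → c = 11010110, weight = 5.
  m = 010 → c = 11011000, weight = 4.
  m = 110 → c = 00001110, weight = 3.
  m = 001 → c = 10101011, weight = 5.
  m = 101 → c = 01111101, weight = 6.
  m = 011 → c = 01110011, weight = 5.
  m = 111 → c = 10100101, weight = 4.
Tally weights:
  weight 0: 1 codewords.
  weight 3: 1 codewords.
  weight 4: 2 codewords.
  weight 5: 3 codewords.
  weight 6: 1 codewords.
Minimum distance d = smallest w > 0 with A_w > 0 = 3.
Sanity: Σ A_w = 8 = 2^3 = 8 ✓.


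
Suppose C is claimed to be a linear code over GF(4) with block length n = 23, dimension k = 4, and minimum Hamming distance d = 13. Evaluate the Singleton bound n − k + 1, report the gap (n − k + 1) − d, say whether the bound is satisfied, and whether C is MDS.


Singleton RHS = n − k + 1 = 20, slack = 7, bound satisfied, not MDS.

Singleton bound: d ≤ n − k + 1.
Here n = 23, k = 4, so n − k + 1 = 20.
Given d = 13, check d ≤ 20: YES.
Slack = (n − k + 1) − d = 7.
The code is NOT MDS (slack = 7 > 0).
Description: the claimed parameters are [23, 4, 13]_4; such a code would be non-MDS.


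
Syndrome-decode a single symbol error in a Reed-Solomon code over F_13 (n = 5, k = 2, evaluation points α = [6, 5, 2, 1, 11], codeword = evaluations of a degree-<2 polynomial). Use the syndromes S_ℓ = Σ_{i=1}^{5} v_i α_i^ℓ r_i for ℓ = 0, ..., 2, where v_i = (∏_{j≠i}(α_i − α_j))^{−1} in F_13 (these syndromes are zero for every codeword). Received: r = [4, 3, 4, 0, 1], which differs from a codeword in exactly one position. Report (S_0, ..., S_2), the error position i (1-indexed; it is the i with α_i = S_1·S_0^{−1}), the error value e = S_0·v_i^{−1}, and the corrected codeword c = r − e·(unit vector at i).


S = (9, 2, 12), error at position 1, error magnitude e = 10, c = [7, 3, 4, 0, 1].

Step 1: column multipliers v_i = (∏_{j≠i}(α_i − α_j))^{−1} mod 13.
  i = 1 (α = 6): (6−5)(6−2)(6−1)(6−11) = 1·4·5·(−5) = −100 ≡ 4, so v_1 = 4^{−1} = 10 (mod 13).
  i = 2 (α = 5): (5−6)(5−2)(5−1)(5−11) = (−1)·3·4·(−6) = 72 ≡ 7, so v_2 = 7^{−1} = 2 (mod 13).
  i = 3 (α = 2): (2−6)(2−5)(2−1)(2−11) = (−4)·(−3)·1·(−9) = −108 ≡ 9, so v_3 = 9^{−1} = 3 (mod 13).
  i = 4 (α = 1): (1−6)(1−5)(1−2)(1−11) = (−5)·(−4)·(−1)·(−10) = 200 ≡ 5, so v_4 = 5^{−1} = 8 (mod 13).
  i = 5 (α = 11): (11−6)(11−5)(11−2)(11−1) = 5·6·9·10 = 2700 ≡ 9, so v_5 = 9^{−1} = 3 (mod 13).
  v = [10, 2, 3, 8, 3].
Step 2: syndromes of r = [4, 3, 4, 0, 1] (all sums mod 13).
  S_0 = Σ v_i r_i = 10·4 + 2·3 + 3·4 + 8·0 + 3·1 = 61 ≡ 9.
  S_1 = Σ v_i α_i r_i = 10·6·4 + 2·5·3 + 3·2·4 + 8·1·0 + 3·11·1 = 327 ≡ 2.
  α_i^2 mod 13 = [10, 12, 4, 1, 4].
  S_2 = Σ v_i α_i^2 r_i = 10·10·4 + 2·12·3 + 3·4·4 + 8·1·0 + 3·4·1 = 532 ≡ 12.
  S = (9, 2, 12) ≠ 0, so r is not a codeword (an error is present).
Step 3: locate the error. For a single error e at position i, S_ℓ = v_i·e·α_i^ℓ, so α_err = S_1/S_0.
  S_0^{−1} = 9^{−1} = 3 (mod 13), so α_err = 2·3 = 6 ≡ 6 = α_1. Error position i = 1.
  Consistency check: S_2/S_1 = 12·7 = 84 ≡ 6 = α_err ✓ (single-error assumption holds).
Step 4: error magnitude e = S_0/v_1 = S_0·∏_{j≠1}(α_1 − α_j) = 9·4 = 36 ≡ 10 (mod 13).
Step 5: correct position 1: c_1 = r_1 − e = 4 − 10 ≡ 7 (mod 13). Hence c = [7, 3, 4, 0, 1].
  Check: interpolating c through the α_i gives m(x) = 9 + 4·x (degree < 2) with m(α_i) = c_i for every i, so c is indeed a codeword.


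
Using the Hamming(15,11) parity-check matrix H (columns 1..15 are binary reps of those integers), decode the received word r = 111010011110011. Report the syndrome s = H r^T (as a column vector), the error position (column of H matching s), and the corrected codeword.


s = (0, 1, 0, 0)^T, error position = 4, corrected codeword c = 111110011110011

Compute s = H r^T mod 2 one row at a time:
  s_1 = 1 + 1 + 1 + 1 + 0 + 0 + 1 + 1 = 6 ≡ 0 (mod 2).
  s_2 = 0 + 1 + 0 + 0 + 0 + 0 + 1 + 1 = 3 ≡ 1 (mod 2).
  s_3 = 1 + 1 + 0 + 0 + 1 + 1 + 1 + 1 = 6 ≡ 0 (mod 2).
  s_4 = 1 + 1 + 1 + 0 + 1 + 1 + 0 + 1 = 6 ≡ 0 (mod 2).
s = (0, 1, 0, 0)^T — this equals column 4 of H (binary 0100), so error is at position 4.
Correct: flip bit 4 of r = 111010011110011 to get c = 111110011110011.


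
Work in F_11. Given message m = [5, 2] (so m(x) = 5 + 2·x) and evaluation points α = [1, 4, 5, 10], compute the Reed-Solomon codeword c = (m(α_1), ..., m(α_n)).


c = [7, 2, 4, 3]

Message polynomial: m(x) = 5 + 2·x (mod 11).
For each evaluation point α_i, compute m(α_i) mod 11:
  α_1 = 1: Horner steps 2 → 7, so m(1) = 7.
  α_2 = 4: Horner steps 2 → 2, so m(4) = 2.
  α_3 = 5: Horner steps 2 → 4, so m(5) = 4.
  α_4 = 10: Horner steps 2 → 3, so m(10) = 3.
Codeword c = [7, 2, 4, 3] ∈ F_11^4.


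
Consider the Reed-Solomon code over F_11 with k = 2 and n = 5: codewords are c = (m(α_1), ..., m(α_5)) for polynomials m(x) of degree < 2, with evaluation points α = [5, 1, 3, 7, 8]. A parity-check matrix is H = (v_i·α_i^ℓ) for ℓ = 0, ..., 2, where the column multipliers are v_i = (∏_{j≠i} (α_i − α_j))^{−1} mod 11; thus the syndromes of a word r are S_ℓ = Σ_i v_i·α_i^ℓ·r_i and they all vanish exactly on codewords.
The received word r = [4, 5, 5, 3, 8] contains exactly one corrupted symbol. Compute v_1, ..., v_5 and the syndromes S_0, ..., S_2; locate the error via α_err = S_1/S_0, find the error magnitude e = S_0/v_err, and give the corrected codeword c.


S = (9, 9, 9), error at position 2, error magnitude e = 10, c = [4, 6, 5, 3, 8].

Step 1: column multipliers v_i = (∏_{j≠i}(α_i − α_j))^{−1} mod 11.
  i = 1 (α = 5): (5−1)(5−3)(5−7)(5−8) = 4·2·(−2)·(−3) = 48 ≡ 4, so v_1 = 4^{−1} = 3 (mod 11).
  i = 2 (α = 1): (1−5)(1−3)(1−7)(1−8) = (−4)·(−2)·(−6)·(−7) = 336 ≡ 6, so v_2 = 6^{−1} = 2 (mod 11).
  i = 3 (α = 3): (3−5)(3−1)(3−7)(3−8) = (−2)·2·(−4)·(−5) = −80 ≡ 8, so v_3 = 8^{−1} = 7 (mod 11).
  i = 4 (α = 7): (7−5)(7−1)(7−3)(7−8) = 2·6·4·(−1) = −48 ≡ 7, so v_4 = 7^{−1} = 8 (mod 11).
  i = 5 (α = 8): (8−5)(8−1)(8−3)(8−7) = 3·7·5·1 = 105 ≡ 6, so v_5 = 6^{−1} = 2 (mod 11).
  v = [3, 2, 7, 8, 2].
Step 2: syndromes of r = [4, 5, 5, 3, 8] (all sums mod 11).
  S_0 = Σ v_i r_i = 3·4 + 2·5 + 7·5 + 8·3 + 2·8 = 97 ≡ 9.
  S_1 = Σ v_i α_i r_i = 3·5·4 + 2·1·5 + 7·3·5 + 8·7·3 + 2·8·8 = 471 ≡ 9.
  α_i^2 mod 11 = [3, 1, 9, 5, 9].
  S_2 = Σ v_i α_i^2 r_i = 3·3·4 + 2·1·5 + 7·9·5 + 8·5·3 + 2·9·8 = 625 ≡ 9.
  S = (9, 9, 9) ≠ 0, so r is not a codeword (an error is present).
Step 3: locate the error. For a single error e at position i, S_ℓ = v_i·e·α_i^ℓ, so α_err = S_1/S_0.
  S_0^{−1} = 9^{−1} = 5 (mod 11), so α_err = 9·5 = 45 ≡ 1 = α_2. Error position i = 2.
  Consistency check: S_2/S_1 = 9·5 = 45 ≡ 1 = α_err ✓ (single-error assumption holds).
Step 4: error magnitude e = S_0/v_2 = S_0·∏_{j≠2}(α_2 − α_j) = 9·6 = 54 ≡ 10 (mod 11).
Step 5: correct position 2: c_2 = r_2 − e = 5 − 10 ≡ 6 (mod 11). Hence c = [4, 6, 5, 3, 8].
  Check: interpolating c through the α_i gives m(x) = 1 + 5·x (degree < 2) with m(α_i) = c_i for every i, so c is indeed a codeword.
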